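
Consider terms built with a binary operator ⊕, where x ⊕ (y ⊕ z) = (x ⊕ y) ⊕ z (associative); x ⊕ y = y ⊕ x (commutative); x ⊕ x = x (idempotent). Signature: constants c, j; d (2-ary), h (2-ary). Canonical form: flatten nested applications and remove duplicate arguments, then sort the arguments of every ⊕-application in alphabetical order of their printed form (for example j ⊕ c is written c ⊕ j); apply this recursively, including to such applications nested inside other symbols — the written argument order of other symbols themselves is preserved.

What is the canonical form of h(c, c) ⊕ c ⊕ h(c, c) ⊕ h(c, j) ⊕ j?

Answer: c ⊕ h(c, c) ⊕ h(c, j) ⊕ j

Derivation:
Idempotence:  drop duplicate h(c, c)
Sort arguments:  c ⊕ h(c, c) ⊕ h(c, j) ⊕ j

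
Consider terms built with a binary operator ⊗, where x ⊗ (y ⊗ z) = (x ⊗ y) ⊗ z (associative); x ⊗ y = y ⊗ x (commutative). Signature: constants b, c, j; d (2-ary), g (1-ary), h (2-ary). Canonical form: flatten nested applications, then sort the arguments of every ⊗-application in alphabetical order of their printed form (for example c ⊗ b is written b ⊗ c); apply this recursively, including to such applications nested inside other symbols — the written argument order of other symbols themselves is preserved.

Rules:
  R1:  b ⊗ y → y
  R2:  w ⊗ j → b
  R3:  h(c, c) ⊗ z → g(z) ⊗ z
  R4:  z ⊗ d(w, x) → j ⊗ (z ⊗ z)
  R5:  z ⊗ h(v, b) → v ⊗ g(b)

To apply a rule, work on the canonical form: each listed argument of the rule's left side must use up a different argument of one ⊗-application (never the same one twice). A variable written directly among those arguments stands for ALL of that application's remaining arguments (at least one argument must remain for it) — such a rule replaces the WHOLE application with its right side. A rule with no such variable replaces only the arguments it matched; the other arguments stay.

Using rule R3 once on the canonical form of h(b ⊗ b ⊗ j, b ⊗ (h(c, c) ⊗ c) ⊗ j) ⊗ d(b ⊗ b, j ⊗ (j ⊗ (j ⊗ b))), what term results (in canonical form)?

Canonical form:  d(b ⊗ b, b ⊗ j ⊗ j ⊗ j) ⊗ h(b ⊗ b ⊗ j, b ⊗ c ⊗ h(c, c) ⊗ j)
R3 matches:  uses h(c, c);  z := b ⊗ c ⊗ j
The extension variable absorbs all remaining arguments, so the whole application is rewritten.
Result:  d(b ⊗ b, b ⊗ j ⊗ j ⊗ j) ⊗ h(b ⊗ b ⊗ j, b ⊗ c ⊗ g(b ⊗ c ⊗ j) ⊗ j)

Answer: d(b ⊗ b, b ⊗ j ⊗ j ⊗ j) ⊗ h(b ⊗ b ⊗ j, b ⊗ c ⊗ g(b ⊗ c ⊗ j) ⊗ j)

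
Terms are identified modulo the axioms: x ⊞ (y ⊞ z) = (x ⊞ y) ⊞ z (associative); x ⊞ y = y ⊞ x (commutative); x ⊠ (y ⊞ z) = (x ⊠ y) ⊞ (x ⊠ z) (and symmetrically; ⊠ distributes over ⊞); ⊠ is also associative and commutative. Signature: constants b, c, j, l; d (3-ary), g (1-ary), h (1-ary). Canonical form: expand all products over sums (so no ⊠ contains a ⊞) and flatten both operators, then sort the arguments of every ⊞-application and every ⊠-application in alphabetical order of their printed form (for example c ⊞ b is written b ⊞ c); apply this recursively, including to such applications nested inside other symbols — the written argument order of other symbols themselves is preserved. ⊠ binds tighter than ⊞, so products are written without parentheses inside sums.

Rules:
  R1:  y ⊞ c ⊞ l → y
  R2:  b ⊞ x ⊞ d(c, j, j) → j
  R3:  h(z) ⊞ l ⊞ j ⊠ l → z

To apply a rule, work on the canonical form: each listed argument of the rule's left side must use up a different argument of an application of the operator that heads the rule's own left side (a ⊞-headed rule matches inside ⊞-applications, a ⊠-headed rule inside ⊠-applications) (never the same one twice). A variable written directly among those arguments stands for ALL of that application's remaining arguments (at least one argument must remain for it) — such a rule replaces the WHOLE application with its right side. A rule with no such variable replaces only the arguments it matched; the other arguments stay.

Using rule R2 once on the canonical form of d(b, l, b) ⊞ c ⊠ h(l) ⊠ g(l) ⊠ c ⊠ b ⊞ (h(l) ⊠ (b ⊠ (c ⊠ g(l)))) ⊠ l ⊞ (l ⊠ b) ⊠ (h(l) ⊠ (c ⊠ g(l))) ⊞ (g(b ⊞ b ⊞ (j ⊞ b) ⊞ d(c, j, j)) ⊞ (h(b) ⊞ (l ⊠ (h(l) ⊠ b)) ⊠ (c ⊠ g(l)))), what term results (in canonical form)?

Canonical form:  b ⊠ c ⊠ c ⊠ g(l) ⊠ h(l) ⊞ b ⊠ c ⊠ g(l) ⊠ h(l) ⊠ l ⊞ b ⊠ c ⊠ g(l) ⊠ h(l) ⊠ l ⊞ b ⊠ c ⊠ g(l) ⊠ h(l) ⊠ l ⊞ d(b, l, b) ⊞ g(b ⊞ b ⊞ b ⊞ d(c, j, j) ⊞ j) ⊞ h(b)
Apply R2:  consuming b, d(c, j, j);  x := b ⊞ b ⊞ j
The variable takes the whole remainder — replace the entire application.
Result:  b ⊠ c ⊠ c ⊠ g(l) ⊠ h(l) ⊞ b ⊠ c ⊠ g(l) ⊠ h(l) ⊠ l ⊞ b ⊠ c ⊠ g(l) ⊠ h(l) ⊠ l ⊞ b ⊠ c ⊠ g(l) ⊠ h(l) ⊠ l ⊞ d(b, l, b) ⊞ g(j) ⊞ h(b)

Answer: b ⊠ c ⊠ c ⊠ g(l) ⊠ h(l) ⊞ b ⊠ c ⊠ g(l) ⊠ h(l) ⊠ l ⊞ b ⊠ c ⊠ g(l) ⊠ h(l) ⊠ l ⊞ b ⊠ c ⊠ g(l) ⊠ h(l) ⊠ l ⊞ d(b, l, b) ⊞ g(j) ⊞ h(b)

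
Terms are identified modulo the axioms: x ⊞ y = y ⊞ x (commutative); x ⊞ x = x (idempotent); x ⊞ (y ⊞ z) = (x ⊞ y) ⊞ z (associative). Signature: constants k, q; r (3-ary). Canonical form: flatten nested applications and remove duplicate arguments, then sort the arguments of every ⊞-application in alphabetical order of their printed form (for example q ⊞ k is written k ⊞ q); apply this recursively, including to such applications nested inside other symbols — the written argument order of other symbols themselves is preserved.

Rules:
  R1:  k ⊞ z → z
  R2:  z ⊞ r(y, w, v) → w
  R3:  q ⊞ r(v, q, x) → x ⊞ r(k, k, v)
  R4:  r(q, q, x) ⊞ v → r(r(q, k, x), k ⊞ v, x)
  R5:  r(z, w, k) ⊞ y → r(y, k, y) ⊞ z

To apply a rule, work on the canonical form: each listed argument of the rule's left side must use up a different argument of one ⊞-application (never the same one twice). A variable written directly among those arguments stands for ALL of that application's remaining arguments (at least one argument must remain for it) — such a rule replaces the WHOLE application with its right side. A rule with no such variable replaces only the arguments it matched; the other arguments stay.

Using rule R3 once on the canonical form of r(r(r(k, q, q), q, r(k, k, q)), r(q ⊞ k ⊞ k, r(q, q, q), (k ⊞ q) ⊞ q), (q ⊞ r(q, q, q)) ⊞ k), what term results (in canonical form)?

Canonical form:  r(r(r(k, q, q), q, r(k, k, q)), r(k ⊞ q, r(q, q, q), k ⊞ q), k ⊞ q ⊞ r(q, q, q))
Apply R3:  consuming q, r(q, q, q);  v := q, x := q
New term:  r(r(r(k, q, q), q, r(k, k, q)), r(k ⊞ q, r(q, q, q), k ⊞ q), k ⊞ q ⊞ r(k, k, q))

Answer: r(r(r(k, q, q), q, r(k, k, q)), r(k ⊞ q, r(q, q, q), k ⊞ q), k ⊞ q ⊞ r(k, k, q))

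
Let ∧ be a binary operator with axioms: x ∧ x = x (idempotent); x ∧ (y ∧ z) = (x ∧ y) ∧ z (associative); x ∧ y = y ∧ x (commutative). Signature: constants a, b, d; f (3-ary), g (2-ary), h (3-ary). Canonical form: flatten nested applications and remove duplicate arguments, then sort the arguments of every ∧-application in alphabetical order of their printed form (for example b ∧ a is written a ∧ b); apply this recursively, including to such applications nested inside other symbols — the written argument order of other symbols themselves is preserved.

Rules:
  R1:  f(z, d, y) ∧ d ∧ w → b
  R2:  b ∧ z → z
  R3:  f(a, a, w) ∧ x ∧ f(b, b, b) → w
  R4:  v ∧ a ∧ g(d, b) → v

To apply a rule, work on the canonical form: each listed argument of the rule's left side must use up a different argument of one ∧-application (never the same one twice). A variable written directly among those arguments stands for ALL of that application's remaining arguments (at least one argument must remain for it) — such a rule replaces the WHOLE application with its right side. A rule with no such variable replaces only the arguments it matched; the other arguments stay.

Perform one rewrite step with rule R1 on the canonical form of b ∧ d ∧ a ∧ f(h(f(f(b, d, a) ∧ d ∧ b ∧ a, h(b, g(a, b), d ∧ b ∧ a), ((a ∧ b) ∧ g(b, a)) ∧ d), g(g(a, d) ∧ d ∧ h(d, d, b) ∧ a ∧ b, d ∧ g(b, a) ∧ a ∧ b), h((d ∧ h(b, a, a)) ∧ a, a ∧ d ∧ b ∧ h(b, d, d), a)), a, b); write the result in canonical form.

Canonical form:  a ∧ b ∧ d ∧ f(h(f(a ∧ b ∧ d ∧ f(b, d, a), h(b, g(a, b), a ∧ b ∧ d), a ∧ b ∧ d ∧ g(b, a)), g(a ∧ b ∧ d ∧ g(a, d) ∧ h(d, d, b), a ∧ b ∧ d ∧ g(b, a)), h(a ∧ d ∧ h(b, a, a), a ∧ b ∧ d ∧ h(b, d, d), a)), a, b)
Apply R1:  consuming d, f(b, d, a);  w := a ∧ b, y := a, z := b
The extension variable absorbs all remaining arguments, so the whole application is rewritten.
New term:  a ∧ b ∧ d ∧ f(h(f(b, h(b, g(a, b), a ∧ b ∧ d), a ∧ b ∧ d ∧ g(b, a)), g(a ∧ b ∧ d ∧ g(a, d) ∧ h(d, d, b), a ∧ b ∧ d ∧ g(b, a)), h(a ∧ d ∧ h(b, a, a), a ∧ b ∧ d ∧ h(b, d, d), a)), a, b)

Answer: a ∧ b ∧ d ∧ f(h(f(b, h(b, g(a, b), a ∧ b ∧ d), a ∧ b ∧ d ∧ g(b, a)), g(a ∧ b ∧ d ∧ g(a, d) ∧ h(d, d, b), a ∧ b ∧ d ∧ g(b, a)), h(a ∧ d ∧ h(b, a, a), a ∧ b ∧ d ∧ h(b, d, d), a)), a, b)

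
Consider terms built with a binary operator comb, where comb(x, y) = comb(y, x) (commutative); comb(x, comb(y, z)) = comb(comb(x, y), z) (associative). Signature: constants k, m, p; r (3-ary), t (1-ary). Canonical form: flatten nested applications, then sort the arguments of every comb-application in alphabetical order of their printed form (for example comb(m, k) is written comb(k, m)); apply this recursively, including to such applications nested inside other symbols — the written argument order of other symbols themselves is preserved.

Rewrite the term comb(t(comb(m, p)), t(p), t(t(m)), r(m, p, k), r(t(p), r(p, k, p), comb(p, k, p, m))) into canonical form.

Answer: comb(r(m, p, k), r(t(p), r(p, k, p), comb(k, m, p, p)), t(comb(m, p)), t(p), t(t(m)))

Derivation:
Simplify inside:  r(t(p), r(p, k, p), comb(p, k, p, m))  →  r(t(p), r(p, k, p), comb(k, m, p, p))
Sort:  comb(r(m, p, k), r(t(p), r(p, k, p), comb(k, m, p, p)), t(comb(m, p)), t(p), t(t(m)))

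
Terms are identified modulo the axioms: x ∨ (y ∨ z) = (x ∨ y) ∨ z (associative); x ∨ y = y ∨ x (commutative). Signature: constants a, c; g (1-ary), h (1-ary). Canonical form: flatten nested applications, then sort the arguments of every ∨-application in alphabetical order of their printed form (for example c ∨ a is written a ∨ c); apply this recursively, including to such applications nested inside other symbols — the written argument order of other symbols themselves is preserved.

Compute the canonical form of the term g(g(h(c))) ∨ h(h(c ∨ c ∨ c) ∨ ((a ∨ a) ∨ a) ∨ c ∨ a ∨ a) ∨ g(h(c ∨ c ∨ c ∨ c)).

Inside:  h(h(c ∨ c ∨ c) ∨ ((a ∨ a) ∨ a) ∨ c ∨ a ∨ a)  →  h(a ∨ a ∨ a ∨ a ∨ a ∨ c ∨ h(c ∨ c ∨ c))
Order the arguments:  g(g(h(c))) ∨ g(h(c ∨ c ∨ c ∨ c)) ∨ h(a ∨ a ∨ a ∨ a ∨ a ∨ c ∨ h(c ∨ c ∨ c))

Answer: g(g(h(c))) ∨ g(h(c ∨ c ∨ c ∨ c)) ∨ h(a ∨ a ∨ a ∨ a ∨ a ∨ c ∨ h(c ∨ c ∨ c))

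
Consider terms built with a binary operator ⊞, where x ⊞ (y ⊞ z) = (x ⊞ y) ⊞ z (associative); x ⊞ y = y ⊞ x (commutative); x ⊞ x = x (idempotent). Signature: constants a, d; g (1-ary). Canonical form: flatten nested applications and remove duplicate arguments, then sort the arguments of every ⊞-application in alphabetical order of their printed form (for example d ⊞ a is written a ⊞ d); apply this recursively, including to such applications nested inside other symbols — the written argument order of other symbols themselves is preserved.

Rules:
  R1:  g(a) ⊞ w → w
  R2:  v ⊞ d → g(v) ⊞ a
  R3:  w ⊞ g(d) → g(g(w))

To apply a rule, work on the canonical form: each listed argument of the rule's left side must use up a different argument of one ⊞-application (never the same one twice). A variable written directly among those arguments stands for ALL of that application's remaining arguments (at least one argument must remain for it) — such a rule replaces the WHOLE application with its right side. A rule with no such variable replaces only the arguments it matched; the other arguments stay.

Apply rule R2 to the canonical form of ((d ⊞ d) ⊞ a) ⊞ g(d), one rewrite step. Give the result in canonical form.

Answer: a ⊞ g(a ⊞ g(d))

Derivation:
Canonical form:  a ⊞ d ⊞ g(d)
Apply R2:  consuming d;  v := a ⊞ g(d)
The variable takes the whole remainder — replace the entire application.
Giving:  a ⊞ g(a ⊞ g(d))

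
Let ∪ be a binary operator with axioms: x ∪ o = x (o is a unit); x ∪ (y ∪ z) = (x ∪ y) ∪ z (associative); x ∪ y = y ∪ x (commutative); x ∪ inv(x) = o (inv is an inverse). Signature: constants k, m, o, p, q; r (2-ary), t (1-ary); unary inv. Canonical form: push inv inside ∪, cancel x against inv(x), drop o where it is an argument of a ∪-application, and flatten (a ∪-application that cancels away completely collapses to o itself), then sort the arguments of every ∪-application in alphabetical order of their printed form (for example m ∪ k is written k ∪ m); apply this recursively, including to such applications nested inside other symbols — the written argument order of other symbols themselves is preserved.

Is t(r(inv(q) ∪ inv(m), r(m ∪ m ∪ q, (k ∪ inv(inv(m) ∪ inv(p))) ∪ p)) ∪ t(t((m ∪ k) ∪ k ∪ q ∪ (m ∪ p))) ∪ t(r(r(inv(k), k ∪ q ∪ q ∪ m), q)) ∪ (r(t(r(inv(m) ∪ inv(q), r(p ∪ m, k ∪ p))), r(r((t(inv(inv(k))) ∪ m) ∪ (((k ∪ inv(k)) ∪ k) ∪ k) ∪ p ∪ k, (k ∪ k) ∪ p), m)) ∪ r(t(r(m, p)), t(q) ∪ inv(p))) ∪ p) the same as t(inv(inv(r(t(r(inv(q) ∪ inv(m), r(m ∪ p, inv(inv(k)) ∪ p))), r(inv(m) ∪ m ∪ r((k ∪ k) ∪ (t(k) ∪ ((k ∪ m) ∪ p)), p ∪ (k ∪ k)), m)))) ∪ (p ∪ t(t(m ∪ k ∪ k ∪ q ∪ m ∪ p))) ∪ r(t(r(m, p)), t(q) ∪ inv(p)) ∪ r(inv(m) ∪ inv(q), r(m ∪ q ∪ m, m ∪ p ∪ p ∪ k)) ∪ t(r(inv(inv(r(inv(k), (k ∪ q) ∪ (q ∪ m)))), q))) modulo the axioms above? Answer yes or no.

Answer: yes — both canonical forms are t(p ∪ r(inv(m) ∪ inv(q), r(m ∪ m ∪ q, k ∪ m ∪ p ∪ p)) ∪ r(t(r(inv(m) ∪ inv(q), r(m ∪ p, k ∪ p))), r(r(k ∪ k ∪ k ∪ m ∪ p ∪ t(k), k ∪ k ∪ p), m)) ∪ r(t(r(m, p)), inv(p) ∪ t(q)) ∪ t(r(r(inv(k), k ∪ m ∪ q ∪ q), q)) ∪ t(t(k ∪ k ∪ m ∪ m ∪ p ∪ q)))

Derivation:
Left:  t(r(inv(q) ∪ inv(m), r(m ∪ m ∪ q, (k ∪ inv(inv(m) ∪ inv(p))) ∪ p)) ∪ t(t((m ∪ k) ∪ k ∪ q ∪ (m ∪ p))) ∪ t(r(r(inv(k), k ∪ q ∪ q ∪ m), q)) ∪ (r(t(r(inv(m) ∪ inv(q), r(p ∪ m, k ∪ p))), r(r((t(inv(inv(k))) ∪ m) ∪ (((k ∪ inv(k)) ∪ k) ∪ k) ∪ p ∪ k, (k ∪ k) ∪ p), m)) ∪ r(t(r(m, p)), t(q) ∪ inv(p))) ∪ p)
  Descend into:  r(inv(q) ∪ inv(m), r(m ∪ m ∪ q, (k ∪ inv(inv(m) ∪ inv(p))) ∪ p)) ∪ t(t((m ∪ k) ∪ k ∪ q ∪ (m ∪ p))) ∪ t(r(r(inv(k), k ∪ q ∪ q ∪ m), q)) ∪ (r(t(r(inv(m) ∪ inv(q), r(p ∪ m, k ∪ p))), r(r((t(inv(inv(k))) ∪ m) ∪ (((k ∪ inv(k)) ∪ k) ∪ k) ∪ p ∪ k, (k ∪ k) ∪ p), m)) ∪ r(t(r(m, p)), t(q) ∪ inv(p))) ∪ p
  Push inv inside:  distribute inv over ∪ and collapse double inv
  Collect terms:  r(inv(m) ∪ inv(q), r(m ∪ m ∪ q, k ∪ m ∪ p ∪ p)) ∪ t(t(k ∪ k ∪ m ∪ m ∪ p ∪ q)) ∪ t(r(r(inv(k), k ∪ m ∪ q ∪ q), q)) ∪ r(t(r(inv(m) ∪ inv(q), r(m ∪ p, k ∪ p))), r(r(k ∪ k ∪ k ∪ m ∪ p ∪ t(k), k ∪ k ∪ p), m)) ∪ r(t(r(m, p)), inv(p) ∪ t(q)) ∪ p
  Sort:  p ∪ r(inv(m) ∪ inv(q), r(m ∪ m ∪ q, k ∪ m ∪ p ∪ p)) ∪ r(t(r(inv(m) ∪ inv(q), r(m ∪ p, k ∪ p))), r(r(k ∪ k ∪ k ∪ m ∪ p ∪ t(k), k ∪ k ∪ p), m)) ∪ r(t(r(m, p)), inv(p) ∪ t(q)) ∪ t(r(r(inv(k), k ∪ m ∪ q ∪ q), q)) ∪ t(t(k ∪ k ∪ m ∪ m ∪ p ∪ q))
  Rebuild:  t(p ∪ r(inv(m) ∪ inv(q), r(m ∪ m ∪ q, k ∪ m ∪ p ∪ p)) ∪ r(t(r(inv(m) ∪ inv(q), r(m ∪ p, k ∪ p))), r(r(k ∪ k ∪ k ∪ m ∪ p ∪ t(k), k ∪ k ∪ p), m)) ∪ r(t(r(m, p)), inv(p) ∪ t(q)) ∪ t(r(r(inv(k), k ∪ m ∪ q ∪ q), q)) ∪ t(t(k ∪ k ∪ m ∪ m ∪ p ∪ q)))
Right:  t(inv(inv(r(t(r(inv(q) ∪ inv(m), r(m ∪ p, inv(inv(k)) ∪ p))), r(inv(m) ∪ m ∪ r((k ∪ k) ∪ (t(k) ∪ ((k ∪ m) ∪ p)), p ∪ (k ∪ k)), m)))) ∪ (p ∪ t(t(m ∪ k ∪ k ∪ q ∪ m ∪ p))) ∪ r(t(r(m, p)), t(q) ∪ inv(p)) ∪ r(inv(m) ∪ inv(q), r(m ∪ q ∪ m, m ∪ p ∪ p ∪ k)) ∪ t(r(inv(inv(r(inv(k), (k ∪ q) ∪ (q ∪ m)))), q)))
  Focus inside:  inv(inv(r(t(r(inv(q) ∪ inv(m), r(m ∪ p, inv(inv(k)) ∪ p))), r(inv(m) ∪ m ∪ r((k ∪ k) ∪ (t(k) ∪ ((k ∪ m) ∪ p)), p ∪ (k ∪ k)), m)))) ∪ (p ∪ t(t(m ∪ k ∪ k ∪ q ∪ m ∪ p))) ∪ r(t(r(m, p)), t(q) ∪ inv(p)) ∪ r(inv(m) ∪ inv(q), r(m ∪ q ∪ m, m ∪ p ∪ p ∪ k)) ∪ t(r(inv(inv(r(inv(k), (k ∪ q) ∪ (q ∪ m)))), q))
  Push inv inside:  distribute inv over ∪ and collapse double inv
  Collect:  r(t(r(inv(m) ∪ inv(q), r(m ∪ p, k ∪ p))), r(r(k ∪ k ∪ k ∪ m ∪ p ∪ t(k), k ∪ k ∪ p), m)) ∪ p ∪ t(t(k ∪ k ∪ m ∪ m ∪ p ∪ q)) ∪ r(t(r(m, p)), inv(p) ∪ t(q)) ∪ r(inv(m) ∪ inv(q), r(m ∪ m ∪ q, k ∪ m ∪ p ∪ p)) ∪ t(r(r(inv(k), k ∪ m ∪ q ∪ q), q))
  Order the arguments:  p ∪ r(inv(m) ∪ inv(q), r(m ∪ m ∪ q, k ∪ m ∪ p ∪ p)) ∪ r(t(r(inv(m) ∪ inv(q), r(m ∪ p, k ∪ p))), r(r(k ∪ k ∪ k ∪ m ∪ p ∪ t(k), k ∪ k ∪ p), m)) ∪ r(t(r(m, p)), inv(p) ∪ t(q)) ∪ t(r(r(inv(k), k ∪ m ∪ q ∪ q), q)) ∪ t(t(k ∪ k ∪ m ∪ m ∪ p ∪ q))
  Reassemble:  t(p ∪ r(inv(m) ∪ inv(q), r(m ∪ m ∪ q, k ∪ m ∪ p ∪ p)) ∪ r(t(r(inv(m) ∪ inv(q), r(m ∪ p, k ∪ p))), r(r(k ∪ k ∪ k ∪ m ∪ p ∪ t(k), k ∪ k ∪ p), m)) ∪ r(t(r(m, p)), inv(p) ∪ t(q)) ∪ t(r(r(inv(k), k ∪ m ∪ q ∪ q), q)) ∪ t(t(k ∪ k ∪ m ∪ m ∪ p ∪ q)))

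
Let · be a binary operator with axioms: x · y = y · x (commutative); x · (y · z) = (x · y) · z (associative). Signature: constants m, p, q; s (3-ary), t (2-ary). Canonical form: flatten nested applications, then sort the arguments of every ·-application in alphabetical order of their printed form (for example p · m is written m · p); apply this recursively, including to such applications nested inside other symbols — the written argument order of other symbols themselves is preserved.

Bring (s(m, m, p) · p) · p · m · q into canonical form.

Flatten:  s(m, m, p) · p · p · m · q
Sort:  m · p · p · q · s(m, m, p)

Answer: m · p · p · q · s(m, m, p)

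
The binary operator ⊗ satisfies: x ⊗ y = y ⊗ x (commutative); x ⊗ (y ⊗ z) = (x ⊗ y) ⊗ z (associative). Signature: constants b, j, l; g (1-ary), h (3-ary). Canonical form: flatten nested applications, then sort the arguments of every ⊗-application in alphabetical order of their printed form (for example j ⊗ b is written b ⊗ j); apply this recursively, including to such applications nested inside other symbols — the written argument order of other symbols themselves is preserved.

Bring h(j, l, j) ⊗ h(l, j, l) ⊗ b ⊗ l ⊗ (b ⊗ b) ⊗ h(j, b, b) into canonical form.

Merge nested applications:  h(j, l, j) ⊗ h(l, j, l) ⊗ b ⊗ l ⊗ b ⊗ b ⊗ h(j, b, b)
Order the arguments:  b ⊗ b ⊗ b ⊗ h(j, b, b) ⊗ h(j, l, j) ⊗ h(l, j, l) ⊗ l

Answer: b ⊗ b ⊗ b ⊗ h(j, b, b) ⊗ h(j, l, j) ⊗ h(l, j, l) ⊗ l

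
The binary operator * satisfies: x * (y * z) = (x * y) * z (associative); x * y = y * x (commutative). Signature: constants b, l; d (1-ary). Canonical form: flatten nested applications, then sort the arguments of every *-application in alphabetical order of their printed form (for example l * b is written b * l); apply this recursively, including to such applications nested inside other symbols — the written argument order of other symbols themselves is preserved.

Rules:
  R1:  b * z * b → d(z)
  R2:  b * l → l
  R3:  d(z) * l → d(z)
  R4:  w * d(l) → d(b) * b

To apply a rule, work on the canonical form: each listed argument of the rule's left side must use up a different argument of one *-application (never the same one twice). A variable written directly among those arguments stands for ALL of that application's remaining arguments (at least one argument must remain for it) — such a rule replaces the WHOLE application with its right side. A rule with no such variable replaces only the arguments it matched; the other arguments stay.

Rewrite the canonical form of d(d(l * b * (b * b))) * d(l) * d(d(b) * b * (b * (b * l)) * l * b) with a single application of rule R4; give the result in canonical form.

Answer: b * d(b)

Derivation:
Canonical form:  d(b * b * b * b * d(b) * l * l) * d(d(b * b * b * l)) * d(l)
Apply R4:  consuming d(l);  w := d(b * b * b * b * d(b) * l * l) * d(d(b * b * b * l))
Every leftover argument binds to the variable; the entire application is replaced.
New term:  b * d(b)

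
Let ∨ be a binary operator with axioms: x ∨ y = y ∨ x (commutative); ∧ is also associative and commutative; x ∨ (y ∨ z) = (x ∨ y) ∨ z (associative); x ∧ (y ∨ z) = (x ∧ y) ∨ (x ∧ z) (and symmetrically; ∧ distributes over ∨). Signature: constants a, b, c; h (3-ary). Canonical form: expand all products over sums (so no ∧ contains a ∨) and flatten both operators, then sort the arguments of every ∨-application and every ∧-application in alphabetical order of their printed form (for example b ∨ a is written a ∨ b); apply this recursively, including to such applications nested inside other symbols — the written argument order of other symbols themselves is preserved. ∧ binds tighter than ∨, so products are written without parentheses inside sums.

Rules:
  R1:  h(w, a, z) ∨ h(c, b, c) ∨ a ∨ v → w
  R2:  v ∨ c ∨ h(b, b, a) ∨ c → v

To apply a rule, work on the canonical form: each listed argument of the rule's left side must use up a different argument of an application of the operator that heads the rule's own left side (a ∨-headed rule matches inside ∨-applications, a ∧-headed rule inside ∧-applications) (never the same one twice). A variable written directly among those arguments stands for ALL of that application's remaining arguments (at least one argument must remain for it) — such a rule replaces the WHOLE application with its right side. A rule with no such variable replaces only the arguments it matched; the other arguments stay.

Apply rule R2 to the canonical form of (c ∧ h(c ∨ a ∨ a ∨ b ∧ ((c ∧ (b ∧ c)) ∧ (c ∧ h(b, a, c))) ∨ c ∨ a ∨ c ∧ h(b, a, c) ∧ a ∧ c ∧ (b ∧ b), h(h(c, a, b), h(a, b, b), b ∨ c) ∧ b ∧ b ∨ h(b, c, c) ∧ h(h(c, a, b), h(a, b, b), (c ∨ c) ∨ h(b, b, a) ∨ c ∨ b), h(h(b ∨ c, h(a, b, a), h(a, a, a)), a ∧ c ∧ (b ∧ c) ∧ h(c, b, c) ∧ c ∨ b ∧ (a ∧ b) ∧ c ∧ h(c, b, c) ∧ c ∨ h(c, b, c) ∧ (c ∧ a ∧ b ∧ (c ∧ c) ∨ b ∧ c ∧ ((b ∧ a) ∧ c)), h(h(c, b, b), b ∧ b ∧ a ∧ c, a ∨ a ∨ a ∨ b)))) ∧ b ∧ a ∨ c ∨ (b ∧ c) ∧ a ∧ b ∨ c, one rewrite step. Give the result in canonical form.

Answer: a ∧ b ∧ b ∧ c ∨ a ∧ b ∧ c ∧ h(a ∨ a ∨ a ∨ a ∧ b ∧ b ∧ c ∧ c ∧ h(b, a, c) ∨ b ∧ b ∧ c ∧ c ∧ c ∧ h(b, a, c) ∨ c ∨ c, b ∧ b ∧ h(h(c, a, b), h(a, b, b), b ∨ c) ∨ h(b, c, c) ∧ h(h(c, a, b), h(a, b, b), b ∨ c), h(h(b ∨ c, h(a, b, a), h(a, a, a)), a ∧ b ∧ b ∧ c ∧ c ∧ h(c, b, c) ∨ a ∧ b ∧ b ∧ c ∧ c ∧ h(c, b, c) ∨ a ∧ b ∧ c ∧ c ∧ c ∧ h(c, b, c) ∨ a ∧ b ∧ c ∧ c ∧ c ∧ h(c, b, c), h(h(c, b, b), a ∧ b ∧ b ∧ c, a ∨ a ∨ a ∨ b))) ∨ c ∨ c

Derivation:
Canonical form:  a ∧ b ∧ b ∧ c ∨ a ∧ b ∧ c ∧ h(a ∨ a ∨ a ∨ a ∧ b ∧ b ∧ c ∧ c ∧ h(b, a, c) ∨ b ∧ b ∧ c ∧ c ∧ c ∧ h(b, a, c) ∨ c ∨ c, b ∧ b ∧ h(h(c, a, b), h(a, b, b), b ∨ c) ∨ h(b, c, c) ∧ h(h(c, a, b), h(a, b, b), b ∨ c ∨ c ∨ c ∨ h(b, b, a)), h(h(b ∨ c, h(a, b, a), h(a, a, a)), a ∧ b ∧ b ∧ c ∧ c ∧ h(c, b, c) ∨ a ∧ b ∧ b ∧ c ∧ c ∧ h(c, b, c) ∨ a ∧ b ∧ c ∧ c ∧ c ∧ h(c, b, c) ∨ a ∧ b ∧ c ∧ c ∧ c ∧ h(c, b, c), h(h(c, b, b), a ∧ b ∧ b ∧ c, a ∨ a ∨ a ∨ b))) ∨ c ∨ c
Apply R2:  consuming c, c, h(b, b, a);  v := b ∨ c
Every leftover argument binds to the variable; the entire application is replaced.
New term:  a ∧ b ∧ b ∧ c ∨ a ∧ b ∧ c ∧ h(a ∨ a ∨ a ∨ a ∧ b ∧ b ∧ c ∧ c ∧ h(b, a, c) ∨ b ∧ b ∧ c ∧ c ∧ c ∧ h(b, a, c) ∨ c ∨ c, b ∧ b ∧ h(h(c, a, b), h(a, b, b), b ∨ c) ∨ h(b, c, c) ∧ h(h(c, a, b), h(a, b, b), b ∨ c), h(h(b ∨ c, h(a, b, a), h(a, a, a)), a ∧ b ∧ b ∧ c ∧ c ∧ h(c, b, c) ∨ a ∧ b ∧ b ∧ c ∧ c ∧ h(c, b, c) ∨ a ∧ b ∧ c ∧ c ∧ c ∧ h(c, b, c) ∨ a ∧ b ∧ c ∧ c ∧ c ∧ h(c, b, c), h(h(c, b, b), a ∧ b ∧ b ∧ c, a ∨ a ∨ a ∨ b))) ∨ c ∨ c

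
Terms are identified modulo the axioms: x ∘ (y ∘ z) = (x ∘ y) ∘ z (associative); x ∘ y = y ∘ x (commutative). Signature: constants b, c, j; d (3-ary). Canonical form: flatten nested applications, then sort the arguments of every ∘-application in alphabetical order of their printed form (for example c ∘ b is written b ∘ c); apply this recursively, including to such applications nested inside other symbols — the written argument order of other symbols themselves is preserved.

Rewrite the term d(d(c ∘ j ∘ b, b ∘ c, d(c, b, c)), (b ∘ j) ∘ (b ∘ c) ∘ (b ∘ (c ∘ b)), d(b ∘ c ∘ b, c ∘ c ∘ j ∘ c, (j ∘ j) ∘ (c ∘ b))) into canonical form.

Descend into:  (b ∘ j) ∘ (b ∘ c) ∘ (b ∘ (c ∘ b))
Flatten:  b ∘ j ∘ b ∘ c ∘ b ∘ c ∘ b
Sort:  b ∘ b ∘ b ∘ b ∘ c ∘ c ∘ j
Put back:  d(d(b ∘ c ∘ j, b ∘ c, d(c, b, c)), b ∘ b ∘ b ∘ b ∘ c ∘ c ∘ j, d(b ∘ b ∘ c, c ∘ c ∘ c ∘ j, b ∘ c ∘ j ∘ j))

Answer: d(d(b ∘ c ∘ j, b ∘ c, d(c, b, c)), b ∘ b ∘ b ∘ b ∘ c ∘ c ∘ j, d(b ∘ b ∘ c, c ∘ c ∘ c ∘ j, b ∘ c ∘ j ∘ j))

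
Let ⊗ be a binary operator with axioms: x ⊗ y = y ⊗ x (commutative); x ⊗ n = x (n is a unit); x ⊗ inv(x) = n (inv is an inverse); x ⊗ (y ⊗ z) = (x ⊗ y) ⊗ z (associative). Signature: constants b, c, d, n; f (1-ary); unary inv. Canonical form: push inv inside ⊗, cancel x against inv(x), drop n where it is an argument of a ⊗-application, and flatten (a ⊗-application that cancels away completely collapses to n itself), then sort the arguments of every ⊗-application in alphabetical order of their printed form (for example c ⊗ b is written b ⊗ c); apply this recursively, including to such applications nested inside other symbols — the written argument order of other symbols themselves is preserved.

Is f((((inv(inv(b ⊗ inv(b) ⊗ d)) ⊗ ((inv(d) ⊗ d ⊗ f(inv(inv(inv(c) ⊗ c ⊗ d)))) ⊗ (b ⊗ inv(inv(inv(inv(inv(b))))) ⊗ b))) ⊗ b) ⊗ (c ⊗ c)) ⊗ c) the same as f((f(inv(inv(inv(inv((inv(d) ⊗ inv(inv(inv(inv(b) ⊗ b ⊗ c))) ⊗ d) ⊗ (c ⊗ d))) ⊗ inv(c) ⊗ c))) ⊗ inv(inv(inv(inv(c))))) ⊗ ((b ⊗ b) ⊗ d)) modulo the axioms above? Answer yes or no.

Left:  f((((inv(inv(b ⊗ inv(b) ⊗ d)) ⊗ ((inv(d) ⊗ d ⊗ f(inv(inv(inv(c) ⊗ c ⊗ d)))) ⊗ (b ⊗ inv(inv(inv(inv(inv(b))))) ⊗ b))) ⊗ b) ⊗ (c ⊗ c)) ⊗ c)
  Focus inside:  (((inv(inv(b ⊗ inv(b) ⊗ d)) ⊗ ((inv(d) ⊗ d ⊗ f(inv(inv(inv(c) ⊗ c ⊗ d)))) ⊗ (b ⊗ inv(inv(inv(inv(inv(b))))) ⊗ b))) ⊗ b) ⊗ (c ⊗ c)) ⊗ c
  Push inv inside:  distribute inv over ⊗ and collapse double inv
  Combine occurrences:  b ⊗ b ⊗ d ⊗ f(d) ⊗ c ⊗ c ⊗ c
  Sort arguments:  b ⊗ b ⊗ c ⊗ c ⊗ c ⊗ d ⊗ f(d)
  Rebuild:  f(b ⊗ b ⊗ c ⊗ c ⊗ c ⊗ d ⊗ f(d))
Right:  f((f(inv(inv(inv(inv((inv(d) ⊗ inv(inv(inv(inv(b) ⊗ b ⊗ c))) ⊗ d) ⊗ (c ⊗ d))) ⊗ inv(c) ⊗ c))) ⊗ inv(inv(inv(inv(c))))) ⊗ ((b ⊗ b) ⊗ d))
  Focus inside:  (f(inv(inv(inv(inv((inv(d) ⊗ inv(inv(inv(inv(b) ⊗ b ⊗ c))) ⊗ d) ⊗ (c ⊗ d))) ⊗ inv(c) ⊗ c))) ⊗ inv(inv(inv(inv(c))))) ⊗ ((b ⊗ b) ⊗ d)
  Push inv inside:  distribute inv over ⊗ and collapse double inv
  Collect terms:  f(d) ⊗ c ⊗ b ⊗ b ⊗ d
  Order the arguments:  b ⊗ b ⊗ c ⊗ d ⊗ f(d)
  Reassemble:  f(b ⊗ b ⊗ c ⊗ d ⊗ f(d))

Answer: no — f(b ⊗ b ⊗ c ⊗ c ⊗ c ⊗ d ⊗ f(d)) vs f(b ⊗ b ⊗ c ⊗ d ⊗ f(d))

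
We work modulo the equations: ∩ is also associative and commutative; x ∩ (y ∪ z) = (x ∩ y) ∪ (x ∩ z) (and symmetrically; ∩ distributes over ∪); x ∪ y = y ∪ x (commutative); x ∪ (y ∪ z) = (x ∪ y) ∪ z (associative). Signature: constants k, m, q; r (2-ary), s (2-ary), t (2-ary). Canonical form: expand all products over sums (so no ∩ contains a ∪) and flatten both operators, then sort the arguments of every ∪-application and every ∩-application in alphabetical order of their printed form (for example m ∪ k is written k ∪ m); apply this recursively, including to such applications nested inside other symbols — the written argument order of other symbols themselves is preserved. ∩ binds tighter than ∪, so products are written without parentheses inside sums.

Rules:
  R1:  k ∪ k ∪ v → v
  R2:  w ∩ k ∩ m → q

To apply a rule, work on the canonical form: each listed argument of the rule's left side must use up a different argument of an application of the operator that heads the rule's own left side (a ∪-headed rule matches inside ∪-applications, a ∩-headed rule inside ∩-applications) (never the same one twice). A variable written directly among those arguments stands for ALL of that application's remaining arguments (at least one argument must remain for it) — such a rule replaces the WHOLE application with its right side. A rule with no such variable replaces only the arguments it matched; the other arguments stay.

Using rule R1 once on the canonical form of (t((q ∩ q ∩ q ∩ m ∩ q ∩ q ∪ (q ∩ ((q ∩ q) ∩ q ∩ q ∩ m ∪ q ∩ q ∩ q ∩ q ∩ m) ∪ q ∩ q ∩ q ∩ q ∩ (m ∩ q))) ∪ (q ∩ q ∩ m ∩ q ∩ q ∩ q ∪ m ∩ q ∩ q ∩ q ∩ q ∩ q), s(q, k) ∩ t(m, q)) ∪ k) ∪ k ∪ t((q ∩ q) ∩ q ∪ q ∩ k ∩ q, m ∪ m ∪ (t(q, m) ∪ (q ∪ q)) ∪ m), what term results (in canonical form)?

Answer: t(k ∩ q ∩ q ∪ q ∩ q ∩ q, m ∪ m ∪ m ∪ q ∪ q ∪ t(q, m)) ∪ t(m ∩ q ∩ q ∩ q ∩ q ∩ q ∪ m ∩ q ∩ q ∩ q ∩ q ∩ q ∪ m ∩ q ∩ q ∩ q ∩ q ∩ q ∪ m ∩ q ∩ q ∩ q ∩ q ∩ q ∪ m ∩ q ∩ q ∩ q ∩ q ∩ q ∪ m ∩ q ∩ q ∩ q ∩ q ∩ q, s(q, k) ∩ t(m, q))

Derivation:
Canonical form:  k ∪ k ∪ t(k ∩ q ∩ q ∪ q ∩ q ∩ q, m ∪ m ∪ m ∪ q ∪ q ∪ t(q, m)) ∪ t(m ∩ q ∩ q ∩ q ∩ q ∩ q ∪ m ∩ q ∩ q ∩ q ∩ q ∩ q ∪ m ∩ q ∩ q ∩ q ∩ q ∩ q ∪ m ∩ q ∩ q ∩ q ∩ q ∩ q ∪ m ∩ q ∩ q ∩ q ∩ q ∩ q ∪ m ∩ q ∩ q ∩ q ∩ q ∩ q, s(q, k) ∩ t(m, q))
Apply R1:  consuming k, k;  v := t(k ∩ q ∩ q ∪ q ∩ q ∩ q, m ∪ m ∪ m ∪ q ∪ q ∪ t(q, m)) ∪ t(m ∩ q ∩ q ∩ q ∩ q ∩ q ∪ m ∩ q ∩ q ∩ q ∩ q ∩ q ∪ m ∩ q ∩ q ∩ q ∩ q ∩ q ∪ m ∩ q ∩ q ∩ q ∩ q ∩ q ∪ m ∩ q ∩ q ∩ q ∩ q ∩ q ∪ m ∩ q ∩ q ∩ q ∩ q ∩ q, s(q, k) ∩ t(m, q))
The extension variable absorbs all remaining arguments, so the whole application is rewritten.
Result:  t(k ∩ q ∩ q ∪ q ∩ q ∩ q, m ∪ m ∪ m ∪ q ∪ q ∪ t(q, m)) ∪ t(m ∩ q ∩ q ∩ q ∩ q ∩ q ∪ m ∩ q ∩ q ∩ q ∩ q ∩ q ∪ m ∩ q ∩ q ∩ q ∩ q ∩ q ∪ m ∩ q ∩ q ∩ q ∩ q ∩ q ∪ m ∩ q ∩ q ∩ q ∩ q ∩ q ∪ m ∩ q ∩ q ∩ q ∩ q ∩ q, s(q, k) ∩ t(m, q))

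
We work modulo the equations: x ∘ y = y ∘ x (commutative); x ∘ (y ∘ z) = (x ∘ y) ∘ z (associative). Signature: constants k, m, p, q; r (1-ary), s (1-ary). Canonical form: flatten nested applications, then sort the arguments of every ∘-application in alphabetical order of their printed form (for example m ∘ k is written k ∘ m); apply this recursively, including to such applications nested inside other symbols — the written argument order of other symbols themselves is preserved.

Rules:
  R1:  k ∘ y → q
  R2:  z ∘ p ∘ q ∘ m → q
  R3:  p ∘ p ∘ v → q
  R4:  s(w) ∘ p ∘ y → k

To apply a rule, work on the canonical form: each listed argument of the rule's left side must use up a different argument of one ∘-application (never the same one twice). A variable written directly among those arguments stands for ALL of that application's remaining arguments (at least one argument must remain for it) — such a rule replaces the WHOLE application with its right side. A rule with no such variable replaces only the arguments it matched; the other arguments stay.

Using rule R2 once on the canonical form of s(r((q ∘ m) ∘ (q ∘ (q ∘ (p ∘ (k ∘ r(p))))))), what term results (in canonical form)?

Answer: s(r(q))

Derivation:
Canonical form:  s(r(k ∘ m ∘ p ∘ q ∘ q ∘ q ∘ r(p)))
Match R2:  consume m, p, q;  z := k ∘ q ∘ q ∘ r(p)
Every leftover argument binds to the variable; the entire application is replaced.
New term:  s(r(q))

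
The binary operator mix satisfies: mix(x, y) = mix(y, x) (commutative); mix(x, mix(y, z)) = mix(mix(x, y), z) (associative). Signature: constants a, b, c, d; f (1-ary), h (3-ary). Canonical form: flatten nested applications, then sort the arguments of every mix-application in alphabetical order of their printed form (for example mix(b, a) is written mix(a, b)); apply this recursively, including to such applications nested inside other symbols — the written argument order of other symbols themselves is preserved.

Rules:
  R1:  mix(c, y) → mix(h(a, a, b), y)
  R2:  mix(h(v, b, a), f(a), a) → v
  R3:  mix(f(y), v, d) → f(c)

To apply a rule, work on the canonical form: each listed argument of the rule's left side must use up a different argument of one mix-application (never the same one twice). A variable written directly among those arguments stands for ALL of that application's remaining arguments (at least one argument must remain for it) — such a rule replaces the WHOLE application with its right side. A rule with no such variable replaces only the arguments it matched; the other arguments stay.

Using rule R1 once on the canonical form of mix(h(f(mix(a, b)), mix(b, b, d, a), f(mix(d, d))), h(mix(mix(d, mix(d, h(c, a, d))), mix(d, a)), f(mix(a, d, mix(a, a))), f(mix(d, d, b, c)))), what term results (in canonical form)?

Answer: mix(h(f(mix(a, b)), mix(a, b, b, d), f(mix(d, d))), h(mix(a, d, d, d, h(c, a, d)), f(mix(a, a, a, d)), f(mix(b, d, d, h(a, a, b)))))

Derivation:
Canonical form:  mix(h(f(mix(a, b)), mix(a, b, b, d), f(mix(d, d))), h(mix(a, d, d, d, h(c, a, d)), f(mix(a, a, a, d)), f(mix(b, c, d, d))))
Apply R1:  consuming c;  y := mix(b, d, d)
Every leftover argument binds to the variable; the entire application is replaced.
Giving:  mix(h(f(mix(a, b)), mix(a, b, b, d), f(mix(d, d))), h(mix(a, d, d, d, h(c, a, d)), f(mix(a, a, a, d)), f(mix(b, d, d, h(a, a, b)))))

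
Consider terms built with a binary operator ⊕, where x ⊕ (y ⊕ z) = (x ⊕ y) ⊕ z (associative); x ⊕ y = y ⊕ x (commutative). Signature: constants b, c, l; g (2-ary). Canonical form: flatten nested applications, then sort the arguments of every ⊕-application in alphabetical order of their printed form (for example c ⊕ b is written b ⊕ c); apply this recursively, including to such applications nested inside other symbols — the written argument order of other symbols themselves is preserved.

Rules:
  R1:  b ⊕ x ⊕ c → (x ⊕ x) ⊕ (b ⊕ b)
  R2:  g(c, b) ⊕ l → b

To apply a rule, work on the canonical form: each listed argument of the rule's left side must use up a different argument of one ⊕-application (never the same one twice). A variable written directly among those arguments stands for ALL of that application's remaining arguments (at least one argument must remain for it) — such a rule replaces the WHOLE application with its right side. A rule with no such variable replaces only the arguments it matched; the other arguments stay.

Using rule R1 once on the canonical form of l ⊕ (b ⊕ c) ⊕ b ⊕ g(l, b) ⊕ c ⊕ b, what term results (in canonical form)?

Canonical form:  b ⊕ b ⊕ b ⊕ c ⊕ c ⊕ g(l, b) ⊕ l
R1 matches:  uses b, c;  x := b ⊕ b ⊕ c ⊕ g(l, b) ⊕ l
Every leftover argument binds to the variable; the entire application is replaced.
New term:  b ⊕ b ⊕ b ⊕ b ⊕ b ⊕ b ⊕ c ⊕ c ⊕ g(l, b) ⊕ g(l, b) ⊕ l ⊕ l

Answer: b ⊕ b ⊕ b ⊕ b ⊕ b ⊕ b ⊕ c ⊕ c ⊕ g(l, b) ⊕ g(l, b) ⊕ l ⊕ l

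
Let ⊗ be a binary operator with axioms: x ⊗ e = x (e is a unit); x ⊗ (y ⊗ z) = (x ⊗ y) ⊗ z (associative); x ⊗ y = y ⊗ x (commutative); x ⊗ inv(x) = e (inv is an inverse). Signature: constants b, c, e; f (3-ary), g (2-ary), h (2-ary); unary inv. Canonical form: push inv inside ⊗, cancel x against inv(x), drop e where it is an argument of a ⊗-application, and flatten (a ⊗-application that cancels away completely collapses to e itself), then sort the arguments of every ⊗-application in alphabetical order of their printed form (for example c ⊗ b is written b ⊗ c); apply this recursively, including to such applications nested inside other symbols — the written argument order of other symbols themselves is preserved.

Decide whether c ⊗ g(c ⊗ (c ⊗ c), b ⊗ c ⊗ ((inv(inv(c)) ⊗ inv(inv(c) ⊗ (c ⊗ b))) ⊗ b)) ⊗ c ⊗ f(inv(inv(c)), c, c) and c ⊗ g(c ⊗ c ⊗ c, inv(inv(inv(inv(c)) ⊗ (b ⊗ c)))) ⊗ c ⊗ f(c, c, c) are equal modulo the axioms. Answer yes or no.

Answer: yes — both canonical forms are c ⊗ c ⊗ f(c, c, c) ⊗ g(c ⊗ c ⊗ c, b ⊗ c ⊗ c)

Derivation:
Left:  c ⊗ g(c ⊗ (c ⊗ c), b ⊗ c ⊗ ((inv(inv(c)) ⊗ inv(inv(c) ⊗ (c ⊗ b))) ⊗ b)) ⊗ c ⊗ f(inv(inv(c)), c, c)
  Push inv inside:  distribute inv over ⊗ and collapse double inv
  Collect:  c ⊗ c ⊗ g(c ⊗ c ⊗ c, b ⊗ c ⊗ c) ⊗ f(c, c, c)
  Order the arguments:  c ⊗ c ⊗ f(c, c, c) ⊗ g(c ⊗ c ⊗ c, b ⊗ c ⊗ c)
Right:  c ⊗ g(c ⊗ c ⊗ c, inv(inv(inv(inv(c)) ⊗ (b ⊗ c)))) ⊗ c ⊗ f(c, c, c)
  Push inv inside:  distribute inv over ⊗ and collapse double inv
  Combine occurrences:  c ⊗ c ⊗ g(c ⊗ c ⊗ c, b ⊗ c ⊗ c) ⊗ f(c, c, c)
  Sort arguments:  c ⊗ c ⊗ f(c, c, c) ⊗ g(c ⊗ c ⊗ c, b ⊗ c ⊗ c)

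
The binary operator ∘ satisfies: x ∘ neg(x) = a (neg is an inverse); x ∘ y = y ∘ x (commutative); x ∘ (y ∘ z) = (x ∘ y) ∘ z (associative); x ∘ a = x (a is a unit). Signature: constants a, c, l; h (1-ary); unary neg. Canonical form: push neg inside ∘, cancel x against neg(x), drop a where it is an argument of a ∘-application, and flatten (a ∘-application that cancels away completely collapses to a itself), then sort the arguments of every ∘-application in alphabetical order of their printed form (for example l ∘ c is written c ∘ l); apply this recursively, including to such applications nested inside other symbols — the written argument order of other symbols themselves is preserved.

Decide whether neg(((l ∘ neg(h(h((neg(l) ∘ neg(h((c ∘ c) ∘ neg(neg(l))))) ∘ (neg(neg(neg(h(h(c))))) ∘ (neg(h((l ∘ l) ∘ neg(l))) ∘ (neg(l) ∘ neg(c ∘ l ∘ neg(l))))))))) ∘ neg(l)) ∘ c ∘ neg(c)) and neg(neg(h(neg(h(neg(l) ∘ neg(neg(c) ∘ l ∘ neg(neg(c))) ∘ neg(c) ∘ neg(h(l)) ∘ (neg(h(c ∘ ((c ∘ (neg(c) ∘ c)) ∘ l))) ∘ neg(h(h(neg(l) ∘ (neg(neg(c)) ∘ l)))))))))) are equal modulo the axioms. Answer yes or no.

Answer: no — h(h(neg(c) ∘ neg(h(c ∘ c ∘ l)) ∘ neg(h(h(c))) ∘ neg(h(l)) ∘ neg(l) ∘ neg(l))) vs h(neg(h(neg(c) ∘ neg(h(c ∘ c ∘ l)) ∘ neg(h(h(c))) ∘ neg(h(l)) ∘ neg(l) ∘ neg(l))))

Derivation:
Left:  neg(((l ∘ neg(h(h((neg(l) ∘ neg(h((c ∘ c) ∘ neg(neg(l))))) ∘ (neg(neg(neg(h(h(c))))) ∘ (neg(h((l ∘ l) ∘ neg(l))) ∘ (neg(l) ∘ neg(c ∘ l ∘ neg(l))))))))) ∘ neg(l)) ∘ c ∘ neg(c))
  Push neg inside:  distribute neg over ∘ and collapse double neg
  Cancel inverse pairs:  l cancels; c cancels
  Combine occurrences:  h(h(neg(c) ∘ neg(h(c ∘ c ∘ l)) ∘ neg(h(h(c))) ∘ neg(h(l)) ∘ neg(l) ∘ neg(l)))
Right:  neg(neg(h(neg(h(neg(l) ∘ neg(neg(c) ∘ l ∘ neg(neg(c))) ∘ neg(c) ∘ neg(h(l)) ∘ (neg(h(c ∘ ((c ∘ (neg(c) ∘ c)) ∘ l))) ∘ neg(h(h(neg(l) ∘ (neg(neg(c)) ∘ l))))))))))
  Push neg inside:  distribute neg over ∘ and collapse double neg
  Collect:  h(neg(h(neg(c) ∘ neg(h(c ∘ c ∘ l)) ∘ neg(h(h(c))) ∘ neg(h(l)) ∘ neg(l) ∘ neg(l))))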